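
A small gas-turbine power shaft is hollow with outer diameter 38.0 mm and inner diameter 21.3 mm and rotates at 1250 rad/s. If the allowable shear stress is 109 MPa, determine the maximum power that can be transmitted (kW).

J = π(d_o⁴ − d_i⁴)/32 = π(0.0380⁴ − 0.0213⁴)/32 = 1.845×10^-7 m⁴.
T_max = τ_allow·J/r = 1.09×10^8 × 1.845×10^-7 / 0.0190 = 1058 N·m.
ω = 1250 rad/s, so P_max = T_max·ω = 1.323×10^6 W.

1320 kW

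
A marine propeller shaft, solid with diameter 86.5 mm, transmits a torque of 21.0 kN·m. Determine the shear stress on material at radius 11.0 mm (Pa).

4.20e7 Pa

J = πd⁴/32 = π(0.0865)⁴/32 = 5.496×10^-6 m⁴.
Shear stress varies linearly with radius: τ = T·r/J = 21000 × 0.0110 / 5.496×10^-6 = 4.203×10^7 Pa.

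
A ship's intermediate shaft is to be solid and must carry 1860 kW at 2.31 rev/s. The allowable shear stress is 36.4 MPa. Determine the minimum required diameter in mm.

262 mm

ω = 2π·2.31 = 14.51 rad/s, so T = P/ω = 1860×10³ / 14.51 = 128200 N·m.
For a solid shaft τ_max = 16T/(πd³), so d = (16T/(π τ_allow))^(1/3) = (16·128200/(π·3.64×10^7))^(1/3) = 0.2617 m.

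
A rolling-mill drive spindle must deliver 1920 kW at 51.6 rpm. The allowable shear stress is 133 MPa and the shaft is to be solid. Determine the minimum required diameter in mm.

ω = 2π·51.6/60 = 5.404 rad/s, so T = P/ω = 1920×10³ / 5.404 = 355300 N·m.
For a solid shaft τ_max = 16T/(πd³), so d = (16T/(π τ_allow))^(1/3) = (16·355300/(π·1.33×10^8))^(1/3) = 0.2387 m.

239 mm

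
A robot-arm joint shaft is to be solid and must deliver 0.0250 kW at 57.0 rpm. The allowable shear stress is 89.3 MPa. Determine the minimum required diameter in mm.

6.20 mm

ω = 2π·57.0/60 = 5.969 rad/s, so T = P/ω = 0.0250×10³ / 5.969 = 4.188 N·m.
For a solid shaft τ_max = 16T/(πd³), so d = (16T/(π τ_allow))^(1/3) = (16·4.188/(π·8.93×10^7))^(1/3) = 0.006205 m.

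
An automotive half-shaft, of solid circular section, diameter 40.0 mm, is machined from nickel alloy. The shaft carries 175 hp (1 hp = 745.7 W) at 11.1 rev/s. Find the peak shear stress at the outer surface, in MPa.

ω = 2π·11.1 = 69.74 rad/s, so T = P/ω = 175×745.7 / 69.74 = 1871 N·m.
J = πd⁴/32 = π(0.0400)⁴/32 = 2.513×10^-7 m⁴.
τ_max = T·r/J = 1871 × 0.0200 / 2.513×10^-7 = 1.489×10^8 Pa.

149 MPa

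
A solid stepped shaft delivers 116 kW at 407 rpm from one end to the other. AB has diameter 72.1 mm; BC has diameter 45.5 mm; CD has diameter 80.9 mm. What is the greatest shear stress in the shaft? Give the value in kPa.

ω = 2π·407/60 = 42.62 rad/s, so T = P/ω = 116×10³ / 42.62 = 2722 N·m.
Under the same torque, τ_max = 16T/(πd³) is largest where d is smallest — segment BC (d = 45.5 mm).
τ_max = 16·2722/(π·(0.0455)³) = 1.472×10^8 Pa.

147000 kPa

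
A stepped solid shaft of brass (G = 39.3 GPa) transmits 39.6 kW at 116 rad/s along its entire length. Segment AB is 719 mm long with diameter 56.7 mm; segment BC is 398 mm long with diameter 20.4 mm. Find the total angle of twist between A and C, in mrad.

209 mrad

ω = 116 rad/s, so T = P/ω = 39.6×10³ / 116.0 = 341.4 N·m.
J_AB = π(0.0567)⁴/32 = 1.01×10^-6 m⁴; J_BC = π(0.0204)⁴/32 = 1.70×10^-8 m⁴.
θ = (T/G)·Σ L_i/J_i = (341.4/39.3×10⁹)·(0.719/1.01×10^-6 + 0.398/1.70×10^-8) = 0.2095 rad.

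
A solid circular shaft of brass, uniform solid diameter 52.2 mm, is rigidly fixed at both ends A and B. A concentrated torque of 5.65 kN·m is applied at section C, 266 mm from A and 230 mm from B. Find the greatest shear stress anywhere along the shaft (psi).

With uniform GJ and both ends fixed, compatibility θ_AC = θ_CB gives T_A·a = T_B·b, together with T_A + T_B = T₀.
T_A = T₀·b/(a+b) = 5650·230/496.0 = 2620 N·m; T_B = 3030 N·m.
τ in each portion: τ_AC = 9.38×10^7 Pa, τ_CB = 1.08×10^8 Pa; maximum is in CB.
τ_max = T_CB·r/J = 3030·0.0261/7.29×10^-7 = 1.085×10^8 Pa.

15700 psi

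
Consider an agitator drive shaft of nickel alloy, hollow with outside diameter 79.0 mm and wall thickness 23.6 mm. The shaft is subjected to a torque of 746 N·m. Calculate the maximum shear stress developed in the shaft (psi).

1150 psi

J = π(d_o⁴ − d_i⁴)/32 = π(0.0790⁴ − 0.0318⁴)/32 = 3.724×10^-6 m⁴.
τ_max = T·r/J = 746.0 × 0.0395 / 3.724×10^-6 = 7.914×10^6 Pa.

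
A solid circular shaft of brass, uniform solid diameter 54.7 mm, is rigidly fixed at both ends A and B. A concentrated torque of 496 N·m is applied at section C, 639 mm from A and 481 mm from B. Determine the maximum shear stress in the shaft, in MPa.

With uniform GJ and both ends fixed, compatibility θ_AC = θ_CB gives T_A·a = T_B·b, together with T_A + T_B = T₀.
T_A = T₀·b/(a+b) = 496.0·481/1120 = 213.0 N·m; T_B = 283.0 N·m.
τ in each portion: τ_AC = 6.63×10^6 Pa, τ_CB = 8.81×10^6 Pa; maximum is in CB.
τ_max = T_CB·r/J = 283.0·0.0274/8.79×10^-7 = 8.806×10^6 Pa.

8.81 MPa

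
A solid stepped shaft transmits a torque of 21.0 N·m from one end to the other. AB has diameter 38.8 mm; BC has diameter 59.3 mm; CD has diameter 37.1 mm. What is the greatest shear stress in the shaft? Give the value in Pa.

Under the same torque, τ_max = 16T/(πd³) is largest where d is smallest — segment CD (d = 37.1 mm).
τ_max = 16·21.00/(π·(0.0371)³) = 2.094×10^6 Pa.

2.09e6 Pa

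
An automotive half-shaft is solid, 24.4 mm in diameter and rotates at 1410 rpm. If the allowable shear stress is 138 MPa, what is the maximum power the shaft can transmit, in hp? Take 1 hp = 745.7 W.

J = πd⁴/32 = π(0.0244)⁴/32 = 3.480×10^-8 m⁴.
T_max = τ_allow·J/r = 1.38×10^8 × 3.480×10^-8 / 0.0122 = 393.6 N·m.
ω = 2π·1410/60 = 147.7 rad/s, so P_max = T_max·ω = 5.812×10^4 W.

77.9 hp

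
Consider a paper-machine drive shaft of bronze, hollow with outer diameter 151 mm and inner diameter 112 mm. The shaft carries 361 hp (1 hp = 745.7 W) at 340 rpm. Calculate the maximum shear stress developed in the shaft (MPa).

16.0 MPa

ω = 2π·340/60 = 35.60 rad/s, so T = P/ω = 361×745.7 / 35.60 = 7561 N·m.
J = π(d_o⁴ − d_i⁴)/32 = π(0.151⁴ − 0.112⁴)/32 = 3.559×10^-5 m⁴.
τ_max = T·r/J = 7561 × 0.0755 / 3.559×10^-5 = 1.604×10^7 Pa.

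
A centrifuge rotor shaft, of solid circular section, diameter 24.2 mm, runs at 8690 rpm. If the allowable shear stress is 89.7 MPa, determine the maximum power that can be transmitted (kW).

J = πd⁴/32 = π(0.0242)⁴/32 = 3.367×10^-8 m⁴.
T_max = τ_allow·J/r = 8.97×10^7 × 3.367×10^-8 / 0.0121 = 249.6 N·m.
ω = 2π·8690/60 = 910.0 rad/s, so P_max = T_max·ω = 2.272×10^5 W.

227 kW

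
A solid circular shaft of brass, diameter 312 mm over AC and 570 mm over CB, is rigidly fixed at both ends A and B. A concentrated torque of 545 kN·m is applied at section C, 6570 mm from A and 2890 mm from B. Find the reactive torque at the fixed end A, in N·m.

20700 N·m

Compatibility: T_A·a/J_AC = T_B·b/J_CB with T_A + T_B = T₀.
J_AC = 9.30×10^-4 m⁴, J_CB = 0.0104 m⁴, so T_A = T₀·(J_AC/a)/((J_AC/a)+(J_CB/b)) = 20700 N·m, T_B = 524300 N·m.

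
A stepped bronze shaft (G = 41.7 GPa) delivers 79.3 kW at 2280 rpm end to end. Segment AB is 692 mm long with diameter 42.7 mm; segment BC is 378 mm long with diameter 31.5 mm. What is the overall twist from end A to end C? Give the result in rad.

ω = 2π·2280/60 = 238.8 rad/s, so T = P/ω = 79.3×10³ / 238.8 = 332.1 N·m.
J_AB = π(0.0427)⁴/32 = 3.26×10^-7 m⁴; J_BC = π(0.0315)⁴/32 = 9.67×10^-8 m⁴.
θ = (T/G)·Σ L_i/J_i = (332.1/41.7×10⁹)·(0.692/3.26×10^-7 + 0.378/9.67×10^-8) = 0.04804 rad.

0.0480 rad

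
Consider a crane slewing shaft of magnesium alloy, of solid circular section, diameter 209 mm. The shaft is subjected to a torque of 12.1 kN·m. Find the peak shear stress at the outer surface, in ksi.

0.979 ksi

J = πd⁴/32 = π(0.209)⁴/32 = 1.873×10^-4 m⁴.
τ_max = T·r/J = 12100 × 0.104 / 1.873×10^-4 = 6.750×10^6 Pa.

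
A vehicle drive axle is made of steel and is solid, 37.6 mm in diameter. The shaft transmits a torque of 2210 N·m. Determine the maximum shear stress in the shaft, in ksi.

30.7 ksi

J = πd⁴/32 = π(0.0376)⁴/32 = 1.962×10^-7 m⁴.
τ_max = T·r/J = 2210 × 0.0188 / 1.962×10^-7 = 2.117×10^8 Pa.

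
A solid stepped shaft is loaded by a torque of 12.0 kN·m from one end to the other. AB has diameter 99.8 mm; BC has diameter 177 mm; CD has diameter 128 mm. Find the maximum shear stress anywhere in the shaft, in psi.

Under the same torque, τ_max = 16T/(πd³) is largest where d is smallest — segment AB (d = 99.8 mm).
τ_max = 16·12000/(π·(0.0998)³) = 6.148×10^7 Pa.

8920 psi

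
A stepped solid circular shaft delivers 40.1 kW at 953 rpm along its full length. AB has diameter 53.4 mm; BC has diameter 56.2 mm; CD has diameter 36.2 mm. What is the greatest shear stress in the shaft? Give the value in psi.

ω = 2π·953/60 = 99.80 rad/s, so T = P/ω = 40.1×10³ / 99.80 = 401.8 N·m.
Under the same torque, τ_max = 16T/(πd³) is largest where d is smallest — segment CD (d = 36.2 mm).
τ_max = 16·401.8/(π·(0.0362)³) = 4.314×10^7 Pa.

6260 psi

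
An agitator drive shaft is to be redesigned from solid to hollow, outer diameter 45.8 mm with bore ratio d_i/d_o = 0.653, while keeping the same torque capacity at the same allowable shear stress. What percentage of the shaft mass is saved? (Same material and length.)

34.4 %

Equal τ_max and T ⇒ the solid shaft needs d_s³ = d_o³(1−k⁴), so d_s = 45.8·(1−0.653⁴)^(1/3) = 42.84 mm.
Area ratio A_h/A_s = d_o²(1−k²)/d_s² = (1−k²)/(1−k⁴)^(2/3) = 0.6557.
Mass saving = 1 − 0.6557 = 34.4 %.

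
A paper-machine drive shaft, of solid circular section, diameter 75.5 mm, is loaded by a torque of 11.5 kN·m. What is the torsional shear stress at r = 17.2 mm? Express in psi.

8990 psi

J = πd⁴/32 = π(0.0755)⁴/32 = 3.190×10^-6 m⁴.
Shear stress varies linearly with radius: τ = T·r/J = 11500 × 0.0172 / 3.190×10^-6 = 6.201×10^7 Pa.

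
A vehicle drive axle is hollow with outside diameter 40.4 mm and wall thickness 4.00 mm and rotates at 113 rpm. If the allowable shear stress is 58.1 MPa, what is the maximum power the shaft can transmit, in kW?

5.22 kW

J = π(d_o⁴ − d_i⁴)/32 = π(0.0404⁴ − 0.0324⁴)/32 = 1.533×10^-7 m⁴.
T_max = τ_allow·J/r = 5.81×10^7 × 1.533×10^-7 / 0.0202 = 441.1 N·m.
ω = 2π·113/60 = 11.83 rad/s, so P_max = T_max·ω = 5219 W.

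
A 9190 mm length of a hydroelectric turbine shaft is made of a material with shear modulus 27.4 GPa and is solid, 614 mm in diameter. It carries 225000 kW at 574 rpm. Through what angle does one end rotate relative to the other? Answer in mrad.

ω = 2π·574/60 = 60.11 rad/s, so T = P/ω = 225000×10³ / 60.11 = 3.743e6 N·m.
J = πd⁴/32 = π(0.614)⁴/32 = 0.01395 m⁴.
θ = T·L/(G·J) = 3.743e6 × 9.19 / (27.4×10⁹ × 0.01395) = 0.08998 rad.

90.0 mrad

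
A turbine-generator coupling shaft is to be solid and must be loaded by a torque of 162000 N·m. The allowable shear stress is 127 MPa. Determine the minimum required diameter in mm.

For a solid shaft τ_max = 16T/(πd³), so d = (16T/(π τ_allow))^(1/3) = (16·162000/(π·1.27×10^8))^(1/3) = 0.1866 m.

187 mm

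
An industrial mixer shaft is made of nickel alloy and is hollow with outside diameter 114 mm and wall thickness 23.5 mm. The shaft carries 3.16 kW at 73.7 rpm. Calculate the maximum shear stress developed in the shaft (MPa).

ω = 2π·73.7/60 = 7.718 rad/s, so T = P/ω = 3.16×10³ / 7.718 = 409.4 N·m.
J = π(d_o⁴ − d_i⁴)/32 = π(0.114⁴ − 0.0670⁴)/32 = 1.460×10^-5 m⁴.
τ_max = T·r/J = 409.4 × 0.0570 / 1.460×10^-5 = 1.598×10^6 Pa.

1.60 MPa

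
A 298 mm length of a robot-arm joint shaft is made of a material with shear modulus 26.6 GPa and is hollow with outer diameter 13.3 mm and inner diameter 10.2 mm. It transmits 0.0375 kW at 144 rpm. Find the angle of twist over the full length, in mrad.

ω = 2π·144/60 = 15.08 rad/s, so T = P/ω = 0.0375×10³ / 15.08 = 2.487 N·m.
J = π(d_o⁴ − d_i⁴)/32 = π(0.0133⁴ − 0.0102⁴)/32 = 2.009×10^-9 m⁴.
θ = T·L/(G·J) = 2.487 × 0.298 / (26.6×10⁹ × 2.009×10^-9) = 0.01387 rad.

13.9 mrad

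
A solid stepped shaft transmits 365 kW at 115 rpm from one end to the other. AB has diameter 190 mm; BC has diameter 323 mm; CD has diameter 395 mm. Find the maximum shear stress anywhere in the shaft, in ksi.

ω = 2π·115/60 = 12.04 rad/s, so T = P/ω = 365×10³ / 12.04 = 30310 N·m.
Under the same torque, τ_max = 16T/(πd³) is largest where d is smallest — segment AB (d = 190 mm).
τ_max = 16·30310/(π·(0.190)³) = 2.250×10^7 Pa.

3.26 ksi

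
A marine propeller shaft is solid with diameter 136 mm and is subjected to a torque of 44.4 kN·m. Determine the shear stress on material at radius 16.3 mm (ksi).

3.13 ksi

J = πd⁴/32 = π(0.136)⁴/32 = 3.359×10^-5 m⁴.
Shear stress varies linearly with radius: τ = T·r/J = 44400 × 0.0163 / 3.359×10^-5 = 2.155×10^7 Pa.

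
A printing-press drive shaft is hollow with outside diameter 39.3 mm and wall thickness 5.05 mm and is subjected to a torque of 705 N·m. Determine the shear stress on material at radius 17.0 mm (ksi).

10.7 ksi

J = π(d_o⁴ − d_i⁴)/32 = π(0.0393⁴ − 0.0292⁴)/32 = 1.628×10^-7 m⁴.
Shear stress varies linearly with radius: τ = T·r/J = 705.0 × 0.0170 / 1.628×10^-7 = 7.361×10^7 Pa.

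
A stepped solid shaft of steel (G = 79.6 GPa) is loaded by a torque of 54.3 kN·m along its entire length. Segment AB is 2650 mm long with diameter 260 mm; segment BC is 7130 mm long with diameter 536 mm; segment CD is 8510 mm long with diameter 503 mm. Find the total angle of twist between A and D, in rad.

0.00555 rad

J_AB = π(0.260)⁴/32 = 4.49×10^-4 m⁴; J_BC = π(0.536)⁴/32 = 8.10×10^-3 m⁴; J_CD = π(0.503)⁴/32 = 6.28×10^-3 m⁴.
θ = (T/G)·Σ L_i/J_i = (54300/79.6×10⁹)·(2.65/4.49×10^-4 + 7.13/8.10×10^-3 + 8.51/6.28×10^-3) = 5.553×10^-3 rad.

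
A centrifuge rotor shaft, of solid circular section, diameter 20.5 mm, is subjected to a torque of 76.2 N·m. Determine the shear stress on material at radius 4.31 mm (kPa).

18900 kPa

J = πd⁴/32 = π(0.0205)⁴/32 = 1.734×10^-8 m⁴.
Shear stress varies linearly with radius: τ = T·r/J = 76.20 × 0.00431 / 1.734×10^-8 = 1.894×10^7 Pa.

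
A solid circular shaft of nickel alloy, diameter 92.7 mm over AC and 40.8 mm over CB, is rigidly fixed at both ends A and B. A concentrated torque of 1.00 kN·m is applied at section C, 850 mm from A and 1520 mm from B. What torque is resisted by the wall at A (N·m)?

Compatibility: T_A·a/J_AC = T_B·b/J_CB with T_A + T_B = T₀.
J_AC = 7.25×10^-6 m⁴, J_CB = 2.72×10^-7 m⁴, so T_A = T₀·(J_AC/a)/((J_AC/a)+(J_CB/b)) = 979.4 N·m, T_B = 20.55 N·m.

979 N·m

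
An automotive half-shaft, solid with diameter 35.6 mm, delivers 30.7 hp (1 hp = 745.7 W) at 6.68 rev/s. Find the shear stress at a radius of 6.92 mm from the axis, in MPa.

ω = 2π·6.68 = 41.97 rad/s, so T = P/ω = 30.7×745.7 / 41.97 = 545.4 N·m.
J = πd⁴/32 = π(0.0356)⁴/32 = 1.577×10^-7 m⁴.
Shear stress varies linearly with radius: τ = T·r/J = 545.4 × 0.00692 / 1.577×10^-7 = 2.394×10^7 Pa.

23.9 MPa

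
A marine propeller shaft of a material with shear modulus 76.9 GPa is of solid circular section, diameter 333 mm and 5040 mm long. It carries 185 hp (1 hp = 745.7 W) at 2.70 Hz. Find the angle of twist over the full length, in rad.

ω = 2π·2.70 = 16.96 rad/s, so T = P/ω = 185×745.7 / 16.96 = 8132 N·m.
J = πd⁴/32 = π(0.333)⁴/32 = 1.207×10^-3 m⁴.
θ = T·L/(G·J) = 8132 × 5.04 / (76.9×10⁹ × 1.207×10^-3) = 4.415×10^-4 rad.

4.41e-4 rad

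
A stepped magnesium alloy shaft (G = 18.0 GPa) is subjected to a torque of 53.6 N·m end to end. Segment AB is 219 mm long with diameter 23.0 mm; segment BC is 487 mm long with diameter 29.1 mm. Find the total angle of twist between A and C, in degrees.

J_AB = π(0.0230)⁴/32 = 2.75×10^-8 m⁴; J_BC = π(0.0291)⁴/32 = 7.04×10^-8 m⁴.
θ = (T/G)·Σ L_i/J_i = (53.60/18.0×10⁹)·(0.219/2.75×10^-8 + 0.487/7.04×10^-8) = 0.04434 rad.

2.54°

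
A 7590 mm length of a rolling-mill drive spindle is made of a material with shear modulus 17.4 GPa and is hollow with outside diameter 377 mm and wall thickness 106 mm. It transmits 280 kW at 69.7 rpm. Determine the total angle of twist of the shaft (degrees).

ω = 2π·69.7/60 = 7.299 rad/s, so T = P/ω = 280×10³ / 7.299 = 38360 N·m.
J = π(d_o⁴ − d_i⁴)/32 = π(0.377⁴ − 0.165⁴)/32 = 1.910×10^-3 m⁴.
θ = T·L/(G·J) = 38360 × 7.59 / (17.4×10⁹ × 1.910×10^-3) = 8.759×10^-3 rad.

0.502°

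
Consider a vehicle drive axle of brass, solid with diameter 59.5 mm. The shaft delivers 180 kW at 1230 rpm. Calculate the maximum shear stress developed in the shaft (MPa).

ω = 2π·1230/60 = 128.8 rad/s, so T = P/ω = 180×10³ / 128.8 = 1397 N·m.
J = πd⁴/32 = π(0.0595)⁴/32 = 1.230×10^-6 m⁴.
τ_max = T·r/J = 1397 × 0.0297 / 1.230×10^-6 = 3.379×10^7 Pa.

33.8 MPa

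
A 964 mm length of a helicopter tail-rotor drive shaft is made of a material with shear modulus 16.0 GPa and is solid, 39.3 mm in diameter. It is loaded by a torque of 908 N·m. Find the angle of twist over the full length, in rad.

J = πd⁴/32 = π(0.0393)⁴/32 = 2.342×10^-7 m⁴.
θ = T·L/(G·J) = 908.0 × 0.964 / (16.0×10⁹ × 2.342×10^-7) = 0.2336 rad.

0.234 rad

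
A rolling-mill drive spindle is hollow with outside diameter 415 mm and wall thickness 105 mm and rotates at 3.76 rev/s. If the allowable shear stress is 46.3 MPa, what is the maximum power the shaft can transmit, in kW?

J = π(d_o⁴ − d_i⁴)/32 = π(0.415⁴ − 0.205⁴)/32 = 2.739×10^-3 m⁴.
T_max = τ_allow·J/r = 4.63×10^7 × 2.739×10^-3 / 0.207 = 611100 N·m.
ω = 2π·3.76 = 23.62 rad/s, so P_max = T_max·ω = 1.444×10^7 W.

14400 kW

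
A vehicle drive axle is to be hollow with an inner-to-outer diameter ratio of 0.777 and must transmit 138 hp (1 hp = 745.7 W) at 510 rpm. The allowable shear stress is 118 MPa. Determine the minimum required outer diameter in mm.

50.8 mm

ω = 2π·510/60 = 53.41 rad/s, so T = P/ω = 138×745.7 / 53.41 = 1927 N·m.
For a hollow shaft with d_i/d_o = 0.777: τ_max = 16T/(π d_o³ (1−k⁴)), so d_o = [16T/(π τ_allow (1−k⁴))]^(1/3) = [16·1927/(π·1.18×10^8·0.6355)]^(1/3) = 0.05077 m.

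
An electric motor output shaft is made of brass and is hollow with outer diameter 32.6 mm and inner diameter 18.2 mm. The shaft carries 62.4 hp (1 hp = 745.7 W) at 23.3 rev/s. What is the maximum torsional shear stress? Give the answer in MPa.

ω = 2π·23.3 = 146.4 rad/s, so T = P/ω = 62.4×745.7 / 146.4 = 317.8 N·m.
J = π(d_o⁴ − d_i⁴)/32 = π(0.0326⁴ − 0.0182⁴)/32 = 1.001×10^-7 m⁴.
τ_max = T·r/J = 317.8 × 0.0163 / 1.001×10^-7 = 5.175×10^7 Pa.

51.8 MPa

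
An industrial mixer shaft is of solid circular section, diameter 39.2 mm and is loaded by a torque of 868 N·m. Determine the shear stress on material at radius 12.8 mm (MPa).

J = πd⁴/32 = π(0.0392)⁴/32 = 2.318×10^-7 m⁴.
Shear stress varies linearly with radius: τ = T·r/J = 868.0 × 0.0128 / 2.318×10^-7 = 4.793×10^7 Pa.

47.9 MPa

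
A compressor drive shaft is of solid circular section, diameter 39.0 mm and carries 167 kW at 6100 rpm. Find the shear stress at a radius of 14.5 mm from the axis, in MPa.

ω = 2π·6100/60 = 638.8 rad/s, so T = P/ω = 167×10³ / 638.8 = 261.4 N·m.
J = πd⁴/32 = π(0.0390)⁴/32 = 2.271×10^-7 m⁴.
Shear stress varies linearly with radius: τ = T·r/J = 261.4 × 0.0145 / 2.271×10^-7 = 1.669×10^7 Pa.

16.7 MPa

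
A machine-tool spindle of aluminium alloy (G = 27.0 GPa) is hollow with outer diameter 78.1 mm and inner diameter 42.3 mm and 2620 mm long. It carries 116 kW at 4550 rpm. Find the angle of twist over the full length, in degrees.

ω = 2π·4550/60 = 476.5 rad/s, so T = P/ω = 116×10³ / 476.5 = 243.5 N·m.
J = π(d_o⁴ − d_i⁴)/32 = π(0.0781⁴ − 0.0423⁴)/32 = 3.338×10^-6 m⁴.
θ = T·L/(G·J) = 243.5 × 2.62 / (27.0×10⁹ × 3.338×10^-6) = 7.077×10^-3 rad.

0.405°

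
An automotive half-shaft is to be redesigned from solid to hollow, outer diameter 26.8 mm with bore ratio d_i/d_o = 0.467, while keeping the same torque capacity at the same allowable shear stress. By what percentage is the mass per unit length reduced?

Equal τ_max and T ⇒ the solid shaft needs d_s³ = d_o³(1−k⁴), so d_s = 26.8·(1−0.467⁴)^(1/3) = 26.37 mm.
Area ratio A_h/A_s = d_o²(1−k²)/d_s² = (1−k²)/(1−k⁴)^(2/3) = 0.8077.
Mass saving = 1 − 0.8077 = 19.2 %.

19.2 %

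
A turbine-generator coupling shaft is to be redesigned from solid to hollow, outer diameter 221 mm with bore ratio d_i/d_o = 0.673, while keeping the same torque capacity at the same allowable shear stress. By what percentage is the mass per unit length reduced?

36.2 %

Equal τ_max and T ⇒ the solid shaft needs d_s³ = d_o³(1−k⁴), so d_s = 221·(1−0.673⁴)^(1/3) = 204.7 mm.
Area ratio A_h/A_s = d_o²(1−k²)/d_s² = (1−k²)/(1−k⁴)^(2/3) = 0.6376.
Mass saving = 1 − 0.6376 = 36.2 %.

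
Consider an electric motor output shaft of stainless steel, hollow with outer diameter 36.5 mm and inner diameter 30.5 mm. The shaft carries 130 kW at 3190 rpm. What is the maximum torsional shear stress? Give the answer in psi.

11500 psi

ω = 2π·3190/60 = 334.1 rad/s, so T = P/ω = 130×10³ / 334.1 = 389.2 N·m.
J = π(d_o⁴ − d_i⁴)/32 = π(0.0365⁴ − 0.0305⁴)/32 = 8.929×10^-8 m⁴.
τ_max = T·r/J = 389.2 × 0.0182 / 8.929×10^-8 = 7.954×10^7 Pa.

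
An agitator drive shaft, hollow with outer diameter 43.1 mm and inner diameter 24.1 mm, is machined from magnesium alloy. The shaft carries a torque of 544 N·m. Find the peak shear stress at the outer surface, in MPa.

J = π(d_o⁴ − d_i⁴)/32 = π(0.0431⁴ − 0.0241⁴)/32 = 3.057×10^-7 m⁴.
τ_max = T·r/J = 544.0 × 0.0215 / 3.057×10^-7 = 3.835×10^7 Pa.

38.4 MPa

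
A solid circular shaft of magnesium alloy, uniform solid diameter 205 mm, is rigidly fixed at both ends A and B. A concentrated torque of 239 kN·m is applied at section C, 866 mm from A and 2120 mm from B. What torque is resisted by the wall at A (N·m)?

170000 N·m

With uniform GJ and both ends fixed, compatibility θ_AC = θ_CB gives T_A·a = T_B·b, together with T_A + T_B = T₀.
T_A = T₀·b/(a+b) = 239000·2120/2986 = 169700 N·m; T_B = 69310 N·m.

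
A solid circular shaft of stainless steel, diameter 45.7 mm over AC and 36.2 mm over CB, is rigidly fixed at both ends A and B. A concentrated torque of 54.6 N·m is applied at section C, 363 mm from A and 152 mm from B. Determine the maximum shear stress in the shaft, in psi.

Compatibility: T_A·a/J_AC = T_B·b/J_CB with T_A + T_B = T₀.
J_AC = 4.28×10^-7 m⁴, J_CB = 1.69×10^-7 m⁴, so T_A = T₀·(J_AC/a)/((J_AC/a)+(J_CB/b)) = 28.14 N·m, T_B = 26.46 N·m.
τ in each portion: τ_AC = 1.50×10^6 Pa, τ_CB = 2.84×10^6 Pa; maximum is in CB.
τ_max = T_CB·r/J = 26.46·0.0181/1.69×10^-7 = 2.841×10^6 Pa.

412 psi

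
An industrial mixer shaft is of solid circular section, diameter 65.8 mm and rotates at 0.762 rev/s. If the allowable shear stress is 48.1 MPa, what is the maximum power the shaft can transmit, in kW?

12.9 kW

J = πd⁴/32 = π(0.0658)⁴/32 = 1.840×10^-6 m⁴.
T_max = τ_allow·J/r = 4.81×10^7 × 1.840×10^-6 / 0.0329 = 2691 N·m.
ω = 2π·0.762 = 4.788 rad/s, so P_max = T_max·ω = 1.288×10^4 W.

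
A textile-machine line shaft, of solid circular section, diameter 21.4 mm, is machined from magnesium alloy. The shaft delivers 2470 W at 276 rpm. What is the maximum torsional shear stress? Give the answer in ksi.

6.44 ksi

ω = 2π·276/60 = 28.90 rad/s, so T = P/ω = 2470 / 28.90 = 85.46 N·m.
J = πd⁴/32 = π(0.0214)⁴/32 = 2.059×10^-8 m⁴.
τ_max = T·r/J = 85.46 × 0.0107 / 2.059×10^-8 = 4.441×10^7 Pa.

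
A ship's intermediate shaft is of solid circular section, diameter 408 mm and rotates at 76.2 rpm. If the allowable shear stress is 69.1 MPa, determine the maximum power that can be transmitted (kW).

7350 kW

J = πd⁴/32 = π(0.408)⁴/32 = 2.720×10^-3 m⁴.
T_max = τ_allow·J/r = 6.91×10^7 × 2.720×10^-3 / 0.204 = 921500 N·m.
ω = 2π·76.2/60 = 7.980 rad/s, so P_max = T_max·ω = 7.353×10^6 W.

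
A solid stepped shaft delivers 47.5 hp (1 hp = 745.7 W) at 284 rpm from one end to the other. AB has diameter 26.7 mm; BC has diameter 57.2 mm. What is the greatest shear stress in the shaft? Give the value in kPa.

ω = 2π·284/60 = 29.74 rad/s, so T = P/ω = 47.5×745.7 / 29.74 = 1191 N·m.
Under the same torque, τ_max = 16T/(πd³) is largest where d is smallest — segment AB (d = 26.7 mm).
τ_max = 16·1191/(π·(0.0267)³) = 3.187×10^8 Pa.

319000 kPa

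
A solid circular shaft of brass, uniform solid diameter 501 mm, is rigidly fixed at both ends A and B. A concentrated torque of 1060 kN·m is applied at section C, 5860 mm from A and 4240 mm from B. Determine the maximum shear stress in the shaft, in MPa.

With uniform GJ and both ends fixed, compatibility θ_AC = θ_CB gives T_A·a = T_B·b, together with T_A + T_B = T₀.
T_A = T₀·b/(a+b) = 1.060e6·4240/10100 = 445000 N·m; T_B = 615000 N·m.
τ in each portion: τ_AC = 1.80×10^7 Pa, τ_CB = 2.49×10^7 Pa; maximum is in CB.
τ_max = T_CB·r/J = 615000·0.251/6.19×10^-3 = 2.491×10^7 Pa.

24.9 MPa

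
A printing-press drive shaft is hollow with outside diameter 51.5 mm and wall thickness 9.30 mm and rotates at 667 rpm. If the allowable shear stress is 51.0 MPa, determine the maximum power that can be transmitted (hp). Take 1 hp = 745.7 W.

107 hp

J = π(d_o⁴ − d_i⁴)/32 = π(0.0515⁴ − 0.0329⁴)/32 = 5.756×10^-7 m⁴.
T_max = τ_allow·J/r = 5.10×10^7 × 5.756×10^-7 / 0.0257 = 1140 N·m.
ω = 2π·667/60 = 69.85 rad/s, so P_max = T_max·ω = 7.963×10^4 W.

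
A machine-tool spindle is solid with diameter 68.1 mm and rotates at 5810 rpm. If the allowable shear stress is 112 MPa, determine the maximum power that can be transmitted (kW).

J = πd⁴/32 = π(0.0681)⁴/32 = 2.111×10^-6 m⁴.
T_max = τ_allow·J/r = 1.12×10^8 × 2.111×10^-6 / 0.0340 = 6945 N·m.
ω = 2π·5810/60 = 608.4 rad/s, so P_max = T_max·ω = 4.226×10^6 W.

4230 kW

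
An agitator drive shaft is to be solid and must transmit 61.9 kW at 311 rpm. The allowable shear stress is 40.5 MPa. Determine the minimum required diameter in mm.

62.1 mm

ω = 2π·311/60 = 32.57 rad/s, so T = P/ω = 61.9×10³ / 32.57 = 1901 N·m.
For a solid shaft τ_max = 16T/(πd³), so d = (16T/(π τ_allow))^(1/3) = (16·1901/(π·4.05×10^7))^(1/3) = 0.06206 m.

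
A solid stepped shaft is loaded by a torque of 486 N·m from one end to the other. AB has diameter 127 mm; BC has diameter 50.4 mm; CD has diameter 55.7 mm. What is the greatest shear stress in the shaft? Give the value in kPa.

Under the same torque, τ_max = 16T/(πd³) is largest where d is smallest — segment BC (d = 50.4 mm).
τ_max = 16·486.0/(π·(0.0504)³) = 1.933×10^7 Pa.

19300 kPa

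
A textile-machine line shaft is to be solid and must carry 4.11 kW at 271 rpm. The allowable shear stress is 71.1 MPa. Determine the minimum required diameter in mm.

ω = 2π·271/60 = 28.38 rad/s, so T = P/ω = 4.11×10³ / 28.38 = 144.8 N·m.
For a solid shaft τ_max = 16T/(πd³), so d = (16T/(π τ_allow))^(1/3) = (16·144.8/(π·7.11×10^7))^(1/3) = 0.02181 m.

21.8 mm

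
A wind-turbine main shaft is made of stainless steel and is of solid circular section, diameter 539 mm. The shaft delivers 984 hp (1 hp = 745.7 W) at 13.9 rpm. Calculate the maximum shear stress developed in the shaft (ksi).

2.38 ksi

ω = 2π·13.9/60 = 1.456 rad/s, so T = P/ω = 984×745.7 / 1.456 = 504100 N·m.
J = πd⁴/32 = π(0.539)⁴/32 = 8.286×10^-3 m⁴.
τ_max = T·r/J = 504100 × 0.270 / 8.286×10^-3 = 1.640×10^7 Pa.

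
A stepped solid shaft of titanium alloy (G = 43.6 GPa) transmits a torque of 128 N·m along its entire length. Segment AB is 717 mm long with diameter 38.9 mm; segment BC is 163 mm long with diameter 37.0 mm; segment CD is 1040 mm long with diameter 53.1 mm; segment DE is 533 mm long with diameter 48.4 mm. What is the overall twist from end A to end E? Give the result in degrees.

J_AB = π(0.0389)⁴/32 = 2.25×10^-7 m⁴; J_BC = π(0.0370)⁴/32 = 1.84×10^-7 m⁴; J_CD = π(0.0531)⁴/32 = 7.81×10^-7 m⁴; J_DE = π(0.0484)⁴/32 = 5.39×10^-7 m⁴.
θ = (T/G)·Σ L_i/J_i = (128.0/43.6×10⁹)·(0.717/2.25×10^-7 + 0.163/1.84×10^-7 + 1.04/7.81×10^-7 + 0.533/5.39×10^-7) = 0.01878 rad.

1.08°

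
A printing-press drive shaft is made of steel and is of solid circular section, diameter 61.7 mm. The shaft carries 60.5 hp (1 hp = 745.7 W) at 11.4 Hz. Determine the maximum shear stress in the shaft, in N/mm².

ω = 2π·11.4 = 71.63 rad/s, so T = P/ω = 60.5×745.7 / 71.63 = 629.8 N·m.
J = πd⁴/32 = π(0.0617)⁴/32 = 1.423×10^-6 m⁴.
τ_max = T·r/J = 629.8 × 0.0309 / 1.423×10^-6 = 1.366×10^7 Pa.

13.7 N/mm²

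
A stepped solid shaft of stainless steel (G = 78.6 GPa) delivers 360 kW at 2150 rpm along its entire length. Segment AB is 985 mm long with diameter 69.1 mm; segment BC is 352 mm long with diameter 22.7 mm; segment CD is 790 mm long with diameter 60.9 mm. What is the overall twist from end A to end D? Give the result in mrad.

ω = 2π·2150/60 = 225.1 rad/s, so T = P/ω = 360×10³ / 225.1 = 1599 N·m.
J_AB = π(0.0691)⁴/32 = 2.24×10^-6 m⁴; J_BC = π(0.0227)⁴/32 = 2.61×10^-8 m⁴; J_CD = π(0.0609)⁴/32 = 1.35×10^-6 m⁴.
θ = (T/G)·Σ L_i/J_i = (1599/78.6×10⁹)·(0.985/2.24×10^-6 + 0.352/2.61×10^-8 + 0.790/1.35×10^-6) = 0.2955 rad.

296 mrad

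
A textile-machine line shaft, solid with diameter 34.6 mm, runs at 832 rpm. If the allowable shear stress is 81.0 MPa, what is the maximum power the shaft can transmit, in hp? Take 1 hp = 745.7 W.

77.0 hp

J = πd⁴/32 = π(0.0346)⁴/32 = 1.407×10^-7 m⁴.
T_max = τ_allow·J/r = 8.10×10^7 × 1.407×10^-7 / 0.0173 = 658.8 N·m.
ω = 2π·832/60 = 87.13 rad/s, so P_max = T_max·ω = 5.740×10^4 W.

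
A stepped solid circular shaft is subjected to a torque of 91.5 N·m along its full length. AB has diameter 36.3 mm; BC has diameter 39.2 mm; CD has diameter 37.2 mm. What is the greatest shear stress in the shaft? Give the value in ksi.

Under the same torque, τ_max = 16T/(πd³) is largest where d is smallest — segment AB (d = 36.3 mm).
τ_max = 16·91.50/(π·(0.0363)³) = 9.743×10^6 Pa.

1.41 ksi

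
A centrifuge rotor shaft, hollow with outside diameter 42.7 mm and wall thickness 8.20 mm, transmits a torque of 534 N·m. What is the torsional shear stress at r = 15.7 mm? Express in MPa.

30.0 MPa

J = π(d_o⁴ − d_i⁴)/32 = π(0.0427⁴ − 0.0263⁴)/32 = 2.794×10^-7 m⁴.
Shear stress varies linearly with radius: τ = T·r/J = 534.0 × 0.0157 / 2.794×10^-7 = 3.001×10^7 Pa.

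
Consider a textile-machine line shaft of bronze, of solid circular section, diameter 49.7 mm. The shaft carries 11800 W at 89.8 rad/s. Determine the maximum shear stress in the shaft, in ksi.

ω = 89.8 rad/s, so T = P/ω = 11800 / 89.80 = 131.4 N·m.
J = πd⁴/32 = π(0.0497)⁴/32 = 5.990×10^-7 m⁴.
τ_max = T·r/J = 131.4 × 0.0249 / 5.990×10^-7 = 5.451×10^6 Pa.

0.791 ksi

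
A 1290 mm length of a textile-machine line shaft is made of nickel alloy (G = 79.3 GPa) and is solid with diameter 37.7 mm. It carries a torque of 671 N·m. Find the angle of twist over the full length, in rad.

0.0550 rad

J = πd⁴/32 = π(0.0377)⁴/32 = 1.983×10^-7 m⁴.
θ = T·L/(G·J) = 671.0 × 1.29 / (79.3×10⁹ × 1.983×10^-7) = 0.05504 rad.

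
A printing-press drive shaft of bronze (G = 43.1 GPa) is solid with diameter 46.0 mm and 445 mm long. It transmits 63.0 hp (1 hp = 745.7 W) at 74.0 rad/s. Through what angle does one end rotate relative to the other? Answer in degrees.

0.854°

ω = 74.0 rad/s, so T = P/ω = 63.0×745.7 / 74.00 = 634.9 N·m.
J = πd⁴/32 = π(0.0460)⁴/32 = 4.396×10^-7 m⁴.
θ = T·L/(G·J) = 634.9 × 0.445 / (43.1×10⁹ × 4.396×10^-7) = 0.01491 rad.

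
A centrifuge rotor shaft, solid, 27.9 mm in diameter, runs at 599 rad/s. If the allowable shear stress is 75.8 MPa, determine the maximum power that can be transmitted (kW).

194 kW

J = πd⁴/32 = π(0.0279)⁴/32 = 5.949×10^-8 m⁴.
T_max = τ_allow·J/r = 7.58×10^7 × 5.949×10^-8 / 0.0139 = 323.2 N·m.
ω = 599 rad/s, so P_max = T_max·ω = 1.936×10^5 W.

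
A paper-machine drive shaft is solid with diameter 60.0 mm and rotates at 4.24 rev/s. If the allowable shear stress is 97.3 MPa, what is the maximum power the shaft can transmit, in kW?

J = πd⁴/32 = π(0.0600)⁴/32 = 1.272×10^-6 m⁴.
T_max = τ_allow·J/r = 9.73×10^7 × 1.272×10^-6 / 0.0300 = 4127 N·m.
ω = 2π·4.24 = 26.64 rad/s, so P_max = T_max·ω = 1.099×10^5 W.

110 kW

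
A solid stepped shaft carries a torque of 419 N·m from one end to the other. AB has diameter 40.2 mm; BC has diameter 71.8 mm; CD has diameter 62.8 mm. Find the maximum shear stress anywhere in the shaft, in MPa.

32.8 MPa

Under the same torque, τ_max = 16T/(πd³) is largest where d is smallest — segment AB (d = 40.2 mm).
τ_max = 16·419.0/(π·(0.0402)³) = 3.285×10^7 Pa.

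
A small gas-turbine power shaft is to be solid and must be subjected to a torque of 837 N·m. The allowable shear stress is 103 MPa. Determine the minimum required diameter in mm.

For a solid shaft τ_max = 16T/(πd³), so d = (16T/(π τ_allow))^(1/3) = (16·837.0/(π·1.03×10^8))^(1/3) = 0.03459 m.

34.6 mm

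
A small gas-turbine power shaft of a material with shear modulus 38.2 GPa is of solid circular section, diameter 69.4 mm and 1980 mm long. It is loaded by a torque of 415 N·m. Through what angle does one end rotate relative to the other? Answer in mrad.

9.45 mrad

J = πd⁴/32 = π(0.0694)⁴/32 = 2.277×10^-6 m⁴.
θ = T·L/(G·J) = 415.0 × 1.98 / (38.2×10⁹ × 2.277×10^-6) = 9.445×10^-3 rad.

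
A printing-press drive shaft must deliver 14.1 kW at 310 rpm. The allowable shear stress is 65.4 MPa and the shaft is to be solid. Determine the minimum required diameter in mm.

ω = 2π·310/60 = 32.46 rad/s, so T = P/ω = 14.1×10³ / 32.46 = 434.3 N·m.
For a solid shaft τ_max = 16T/(πd³), so d = (16T/(π τ_allow))^(1/3) = (16·434.3/(π·6.54×10^7))^(1/3) = 0.03234 m.

32.3 mm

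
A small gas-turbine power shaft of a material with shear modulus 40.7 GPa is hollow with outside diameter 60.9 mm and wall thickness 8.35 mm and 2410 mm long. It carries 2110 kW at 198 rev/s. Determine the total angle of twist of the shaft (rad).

ω = 2π·198 = 1244 rad/s, so T = P/ω = 2110×10³ / 1244 = 1696 N·m.
J = π(d_o⁴ − d_i⁴)/32 = π(0.0609⁴ − 0.0442⁴)/32 = 9.757×10^-7 m⁴.
θ = T·L/(G·J) = 1696 × 2.41 / (40.7×10⁹ × 9.757×10^-7) = 0.1029 rad.

0.103 rad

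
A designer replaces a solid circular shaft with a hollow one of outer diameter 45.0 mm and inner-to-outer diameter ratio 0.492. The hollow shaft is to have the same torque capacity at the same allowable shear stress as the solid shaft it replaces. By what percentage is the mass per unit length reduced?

21.1 %

Equal τ_max and T ⇒ the solid shaft needs d_s³ = d_o³(1−k⁴), so d_s = 45.0·(1−0.492⁴)^(1/3) = 44.10 mm.
Area ratio A_h/A_s = d_o²(1−k²)/d_s² = (1−k²)/(1−k⁴)^(2/3) = 0.7891.
Mass saving = 1 − 0.7891 = 21.1 %.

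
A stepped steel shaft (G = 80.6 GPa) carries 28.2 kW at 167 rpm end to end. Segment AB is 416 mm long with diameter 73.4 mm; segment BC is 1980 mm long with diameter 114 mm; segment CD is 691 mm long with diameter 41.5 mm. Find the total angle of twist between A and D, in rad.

0.0528 rad

ω = 2π·167/60 = 17.49 rad/s, so T = P/ω = 28.2×10³ / 17.49 = 1613 N·m.
J_AB = π(0.0734)⁴/32 = 2.85×10^-6 m⁴; J_BC = π(0.114)⁴/32 = 1.66×10^-5 m⁴; J_CD = π(0.0415)⁴/32 = 2.91×10^-7 m⁴.
θ = (T/G)·Σ L_i/J_i = (1613/80.6×10⁹)·(0.416/2.85×10^-6 + 1.98/1.66×10^-5 + 0.691/2.91×10^-7) = 0.05278 rad.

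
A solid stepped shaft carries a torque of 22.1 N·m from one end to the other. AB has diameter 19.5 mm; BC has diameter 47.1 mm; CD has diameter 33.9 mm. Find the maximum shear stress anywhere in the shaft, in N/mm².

Under the same torque, τ_max = 16T/(πd³) is largest where d is smallest — segment AB (d = 19.5 mm).
τ_max = 16·22.10/(π·(0.0195)³) = 1.518×10^7 Pa.

15.2 N/mm²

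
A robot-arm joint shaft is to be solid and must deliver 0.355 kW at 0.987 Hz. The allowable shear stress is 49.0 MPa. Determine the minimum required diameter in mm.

ω = 2π·0.987 = 6.202 rad/s, so T = P/ω = 0.355×10³ / 6.202 = 57.24 N·m.
For a solid shaft τ_max = 16T/(πd³), so d = (16T/(π τ_allow))^(1/3) = (16·57.24/(π·4.90×10^7))^(1/3) = 0.01812 m.

18.1 mm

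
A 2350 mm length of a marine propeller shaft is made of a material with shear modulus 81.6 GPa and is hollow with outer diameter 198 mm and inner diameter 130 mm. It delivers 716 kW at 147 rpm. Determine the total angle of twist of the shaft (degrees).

ω = 2π·147/60 = 15.39 rad/s, so T = P/ω = 716×10³ / 15.39 = 46510 N·m.
J = π(d_o⁴ − d_i⁴)/32 = π(0.198⁴ − 0.130⁴)/32 = 1.229×10^-4 m⁴.
θ = T·L/(G·J) = 46510 × 2.35 / (81.6×10⁹ × 1.229×10^-4) = 0.01090 rad.

0.625°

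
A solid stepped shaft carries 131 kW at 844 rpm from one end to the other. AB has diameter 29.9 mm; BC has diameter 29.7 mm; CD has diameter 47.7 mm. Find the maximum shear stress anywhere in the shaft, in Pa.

2.88e8 Pa

ω = 2π·844/60 = 88.38 rad/s, so T = P/ω = 131×10³ / 88.38 = 1482 N·m.
Under the same torque, τ_max = 16T/(πd³) is largest where d is smallest — segment BC (d = 29.7 mm).
τ_max = 16·1482/(π·(0.0297)³) = 2.881×10^8 Pa.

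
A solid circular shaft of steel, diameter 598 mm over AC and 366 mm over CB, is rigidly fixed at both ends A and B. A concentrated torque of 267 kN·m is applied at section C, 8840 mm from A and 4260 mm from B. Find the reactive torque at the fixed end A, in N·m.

207000 N·m

Compatibility: T_A·a/J_AC = T_B·b/J_CB with T_A + T_B = T₀.
J_AC = 0.0126 m⁴, J_CB = 1.76×10^-3 m⁴, so T_A = T₀·(J_AC/a)/((J_AC/a)+(J_CB/b)) = 206800 N·m, T_B = 60210 N·m.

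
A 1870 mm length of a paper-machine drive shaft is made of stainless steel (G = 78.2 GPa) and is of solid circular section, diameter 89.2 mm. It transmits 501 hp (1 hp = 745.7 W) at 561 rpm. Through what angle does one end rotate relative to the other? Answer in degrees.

ω = 2π·561/60 = 58.75 rad/s, so T = P/ω = 501×745.7 / 58.75 = 6359 N·m.
J = πd⁴/32 = π(0.0892)⁴/32 = 6.215×10^-6 m⁴.
θ = T·L/(G·J) = 6359 × 1.87 / (78.2×10⁹ × 6.215×10^-6) = 0.02447 rad.

1.40°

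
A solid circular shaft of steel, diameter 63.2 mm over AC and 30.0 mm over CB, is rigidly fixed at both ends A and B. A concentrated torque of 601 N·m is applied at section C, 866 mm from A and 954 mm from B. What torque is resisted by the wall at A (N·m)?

Compatibility: T_A·a/J_AC = T_B·b/J_CB with T_A + T_B = T₀.
J_AC = 1.57×10^-6 m⁴, J_CB = 7.95×10^-8 m⁴, so T_A = T₀·(J_AC/a)/((J_AC/a)+(J_CB/b)) = 574.5 N·m, T_B = 26.48 N·m.

575 N·m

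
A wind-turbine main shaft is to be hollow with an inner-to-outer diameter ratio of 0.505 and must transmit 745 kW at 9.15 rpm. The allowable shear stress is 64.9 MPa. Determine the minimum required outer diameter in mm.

ω = 2π·9.15/60 = 0.9582 rad/s, so T = P/ω = 745×10³ / 0.9582 = 777500 N·m.
For a hollow shaft with d_i/d_o = 0.505: τ_max = 16T/(π d_o³ (1−k⁴)), so d_o = [16T/(π τ_allow (1−k⁴))]^(1/3) = [16·777500/(π·6.49×10^7·0.9350)]^(1/3) = 0.4026 m.

403 mm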